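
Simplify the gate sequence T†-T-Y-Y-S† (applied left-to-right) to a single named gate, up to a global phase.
S†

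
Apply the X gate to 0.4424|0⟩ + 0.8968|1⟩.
0.8968|0⟩ + 0.4424|1⟩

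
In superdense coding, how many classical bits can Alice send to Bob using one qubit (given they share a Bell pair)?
2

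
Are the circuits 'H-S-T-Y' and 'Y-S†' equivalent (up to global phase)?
No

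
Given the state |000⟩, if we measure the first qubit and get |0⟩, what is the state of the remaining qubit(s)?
|00⟩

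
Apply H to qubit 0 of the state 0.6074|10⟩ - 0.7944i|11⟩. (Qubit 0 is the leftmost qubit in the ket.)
0.4295|00⟩ - 0.5617i|01⟩ - 0.4295|10⟩ + 0.5617i|11⟩

H on qubit 0 mixes each pair of kets that differ only in qubit 0: amplitudes (a, b) of (|…0…⟩, |…1…⟩) become ((a + b)/√2, (a − b)/√2). Kets absent from the input have amplitude 0.
(|00⟩, |10⟩): (a, b) = (0, 0.6074) → (0.4295, -0.4295)
(|01⟩, |11⟩): (a, b) = (0, -0.7944i) → (-0.5617i, 0.5617i)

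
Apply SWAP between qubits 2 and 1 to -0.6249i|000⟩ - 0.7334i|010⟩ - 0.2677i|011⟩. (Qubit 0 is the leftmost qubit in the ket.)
-0.6249i|000⟩ - 0.7334i|001⟩ - 0.2677i|011⟩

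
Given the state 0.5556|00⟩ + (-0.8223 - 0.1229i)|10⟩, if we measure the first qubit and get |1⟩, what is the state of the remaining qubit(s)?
(-0.989 - 0.1478i)|0⟩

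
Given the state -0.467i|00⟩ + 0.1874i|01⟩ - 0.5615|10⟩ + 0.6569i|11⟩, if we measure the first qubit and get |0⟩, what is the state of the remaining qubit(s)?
-0.9281i|0⟩ + 0.3724i|1⟩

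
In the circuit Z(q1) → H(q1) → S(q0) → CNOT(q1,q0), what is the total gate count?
4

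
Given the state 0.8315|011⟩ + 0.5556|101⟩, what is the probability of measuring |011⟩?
0.6914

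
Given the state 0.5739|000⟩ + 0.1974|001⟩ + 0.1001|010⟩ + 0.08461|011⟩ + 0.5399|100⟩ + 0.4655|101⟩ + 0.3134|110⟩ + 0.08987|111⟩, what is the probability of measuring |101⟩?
0.2167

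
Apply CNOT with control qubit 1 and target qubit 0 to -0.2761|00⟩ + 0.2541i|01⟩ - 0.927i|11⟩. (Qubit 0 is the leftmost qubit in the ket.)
-0.2761|00⟩ - 0.927i|01⟩ + 0.2541i|11⟩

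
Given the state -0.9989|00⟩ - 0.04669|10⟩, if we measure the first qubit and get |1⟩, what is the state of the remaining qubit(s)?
-|0⟩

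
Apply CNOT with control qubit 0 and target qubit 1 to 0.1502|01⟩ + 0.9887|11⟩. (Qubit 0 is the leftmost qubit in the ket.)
0.1502|01⟩ + 0.9887|10⟩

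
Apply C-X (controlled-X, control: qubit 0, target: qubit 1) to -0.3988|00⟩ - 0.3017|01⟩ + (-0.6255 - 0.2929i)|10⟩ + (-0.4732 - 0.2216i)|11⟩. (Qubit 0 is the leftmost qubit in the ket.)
-0.3988|00⟩ - 0.3017|01⟩ + (-0.4732 - 0.2216i)|10⟩ + (-0.6255 - 0.2929i)|11⟩

C-X leaves the control-|0⟩ kets |00⟩, |01⟩ unchanged and applies X to qubit 1 on the control-|1⟩ pair (|10⟩, |11⟩).
X = [[0, 1], [1, 0]].
With a = amp(|10⟩) = (-0.6255 - 0.2929i) and b = amp(|11⟩) = (-0.4732 - 0.2216i):
new amp(|10⟩) = (1)·b = (-0.4732 - 0.2216i)
new amp(|11⟩) = (1)·a = (-0.6255 - 0.2929i)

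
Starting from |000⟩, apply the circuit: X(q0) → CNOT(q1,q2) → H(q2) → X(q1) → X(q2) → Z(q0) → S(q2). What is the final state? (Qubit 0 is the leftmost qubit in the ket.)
-1/√2|110⟩ - (1/√2)i|111⟩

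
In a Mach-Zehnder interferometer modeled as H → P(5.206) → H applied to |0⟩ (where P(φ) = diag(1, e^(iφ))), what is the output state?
(0.7369 - 0.4403i)|0⟩ + (0.2631 + 0.4403i)|1⟩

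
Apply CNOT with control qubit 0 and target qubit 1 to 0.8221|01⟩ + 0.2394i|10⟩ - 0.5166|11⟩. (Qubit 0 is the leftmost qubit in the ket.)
0.8221|01⟩ - 0.5166|10⟩ + 0.2394i|11⟩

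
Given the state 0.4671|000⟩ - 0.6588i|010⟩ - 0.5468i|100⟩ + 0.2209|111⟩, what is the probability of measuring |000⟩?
0.2182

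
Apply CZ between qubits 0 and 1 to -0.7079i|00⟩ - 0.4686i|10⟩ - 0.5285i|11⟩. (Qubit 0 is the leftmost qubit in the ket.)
-0.7079i|00⟩ - 0.4686i|10⟩ + 0.5285i|11⟩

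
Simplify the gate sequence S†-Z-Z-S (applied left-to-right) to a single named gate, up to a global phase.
I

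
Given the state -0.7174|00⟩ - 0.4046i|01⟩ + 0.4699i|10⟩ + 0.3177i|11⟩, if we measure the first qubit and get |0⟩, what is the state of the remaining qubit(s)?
-0.871|0⟩ - 0.4912i|1⟩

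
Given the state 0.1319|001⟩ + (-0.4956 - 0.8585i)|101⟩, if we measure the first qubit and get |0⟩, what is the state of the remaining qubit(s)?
|01⟩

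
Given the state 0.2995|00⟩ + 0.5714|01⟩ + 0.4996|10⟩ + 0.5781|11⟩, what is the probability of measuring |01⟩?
0.3265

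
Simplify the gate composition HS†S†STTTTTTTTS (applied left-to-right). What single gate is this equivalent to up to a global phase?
H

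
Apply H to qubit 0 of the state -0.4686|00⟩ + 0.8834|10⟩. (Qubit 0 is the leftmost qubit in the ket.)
0.2933|00⟩ - 0.956|10⟩

H on qubit 0 mixes each pair of kets that differ only in qubit 0: amplitudes (a, b) of (|…0…⟩, |…1…⟩) become ((a + b)/√2, (a − b)/√2). Kets absent from the input have amplitude 0.
(|00⟩, |10⟩): (a, b) = (-0.4686, 0.8834) → (0.2933, -0.956)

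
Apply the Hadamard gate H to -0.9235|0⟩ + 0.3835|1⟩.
-0.3818|0⟩ - 0.9242|1⟩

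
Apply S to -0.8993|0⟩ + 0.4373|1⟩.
-0.8993|0⟩ + 0.4373i|1⟩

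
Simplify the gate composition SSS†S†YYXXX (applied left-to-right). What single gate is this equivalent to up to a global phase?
X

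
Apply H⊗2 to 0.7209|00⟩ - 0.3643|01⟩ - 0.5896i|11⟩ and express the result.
(0.1783 - 0.2948i)|00⟩ + (0.5426 + 0.2948i)|01⟩ + (0.1783 + 0.2948i)|10⟩ + (0.5426 - 0.2948i)|11⟩

H⊗2 gives amp(|y⟩) = (1/2) Σ_x (−1)^(x·y) amp(|x⟩), where x·y is the number of positions in which both x and y have a 1.
|00⟩: (0.7209 - 0.3643 - 0.5896i)/2 = (0.1783 - 0.2948i)
|01⟩: (0.7209 + 0.3643 + 0.5896i)/2 = (0.5426 + 0.2948i)
|10⟩: (0.7209 - 0.3643 + 0.5896i)/2 = (0.1783 + 0.2948i)
|11⟩: (0.7209 + 0.3643 - 0.5896i)/2 = (0.5426 - 0.2948i)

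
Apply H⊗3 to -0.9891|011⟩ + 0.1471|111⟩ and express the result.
-0.2977|000⟩ + 0.2977|001⟩ + 0.2977|010⟩ - 0.2977|011⟩ - 0.4017|100⟩ + 0.4017|101⟩ + 0.4017|110⟩ - 0.4017|111⟩

H⊗3 gives amp(|y⟩) = (1/2√2) Σ_x (−1)^(x·y) amp(|x⟩), where x·y is the number of positions in which both x and y have a 1.
|000⟩: (-0.9891 + 0.1471)/(2√2) = -0.2977
|001⟩: (0.9891 - 0.1471)/(2√2) = 0.2977
|010⟩: (0.9891 - 0.1471)/(2√2) = 0.2977
|011⟩: (-0.9891 + 0.1471)/(2√2) = -0.2977
|100⟩: (-0.9891 - 0.1471)/(2√2) = -0.4017
|101⟩: (0.9891 + 0.1471)/(2√2) = 0.4017
|110⟩: (0.9891 + 0.1471)/(2√2) = 0.4017
|111⟩: (-0.9891 - 0.1471)/(2√2) = -0.4017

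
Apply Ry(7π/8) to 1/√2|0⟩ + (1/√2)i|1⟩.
(0.1379 - 0.6935i)|0⟩ + (0.6935 + 0.1379i)|1⟩

Ry(7π/8) = [[cos(θ/2), −sin(θ/2)], [sin(θ/2), cos(θ/2)]]; θ = 7π/8, cos(θ/2) ≈ 0.19509, sin(θ/2) ≈ 0.980785.
With a = amp(|0⟩) = 1/√2 and b = amp(|1⟩) = (1/√2)i:
new amp(|0⟩) = (0.19509)·a + (-0.980785)·b = (0.1379 - 0.6935i)
new amp(|1⟩) = (0.980785)·a + (0.19509)·b = (0.6935 + 0.1379i)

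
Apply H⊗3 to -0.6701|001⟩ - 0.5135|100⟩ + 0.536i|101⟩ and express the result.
(-0.4185 + 0.1895i)|000⟩ + (0.05537 - 0.1895i)|001⟩ + (-0.4185 + 0.1895i)|010⟩ + (0.05537 - 0.1895i)|011⟩ + (-0.05537 - 0.1895i)|100⟩ + (0.4185 + 0.1895i)|101⟩ + (-0.05537 - 0.1895i)|110⟩ + (0.4185 + 0.1895i)|111⟩

H⊗3 gives amp(|y⟩) = (1/2√2) Σ_x (−1)^(x·y) amp(|x⟩), where x·y is the number of positions in which both x and y have a 1.
|000⟩: (-0.6701 - 0.5135 + 0.536i)/(2√2) = (-0.4185 + 0.1895i)
|001⟩: (0.6701 - 0.5135 - 0.536i)/(2√2) = (0.05537 - 0.1895i)
|010⟩: (-0.6701 - 0.5135 + 0.536i)/(2√2) = (-0.4185 + 0.1895i)
|011⟩: (0.6701 - 0.5135 - 0.536i)/(2√2) = (0.05537 - 0.1895i)
|100⟩: (-0.6701 + 0.5135 - 0.536i)/(2√2) = (-0.05537 - 0.1895i)
|101⟩: (0.6701 + 0.5135 + 0.536i)/(2√2) = (0.4185 + 0.1895i)
|110⟩: (-0.6701 + 0.5135 - 0.536i)/(2√2) = (-0.05537 - 0.1895i)
|111⟩: (0.6701 + 0.5135 + 0.536i)/(2√2) = (0.4185 + 0.1895i)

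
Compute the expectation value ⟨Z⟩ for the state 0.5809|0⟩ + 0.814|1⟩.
-0.3252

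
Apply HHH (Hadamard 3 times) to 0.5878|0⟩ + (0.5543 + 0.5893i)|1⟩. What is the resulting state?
(0.8076 + 0.4167i)|0⟩ + (0.02369 - 0.4167i)|1⟩

H² = I, so H^3 = H: a single Hadamard. With (a, b) = (0.5878, (0.5543 + 0.5893i)), H gives ((a + b)/√2, (a − b)/√2) = ((0.8076 + 0.4167i), (0.02369 - 0.4167i)).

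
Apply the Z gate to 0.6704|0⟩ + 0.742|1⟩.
0.6704|0⟩ - 0.742|1⟩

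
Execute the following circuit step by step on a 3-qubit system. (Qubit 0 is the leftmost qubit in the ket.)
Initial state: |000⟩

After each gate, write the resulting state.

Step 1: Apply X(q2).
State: |001⟩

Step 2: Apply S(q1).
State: |001⟩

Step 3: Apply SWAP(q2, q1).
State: |010⟩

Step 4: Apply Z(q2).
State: |010⟩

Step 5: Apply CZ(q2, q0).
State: |010⟩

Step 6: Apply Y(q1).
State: -i|000⟩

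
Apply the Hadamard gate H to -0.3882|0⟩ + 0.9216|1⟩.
0.3772|0⟩ - 0.9262|1⟩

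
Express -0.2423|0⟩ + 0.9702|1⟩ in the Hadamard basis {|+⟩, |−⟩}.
0.5147|+⟩ - 0.8574|−⟩

With |ψ⟩ = α|0⟩ + β|1⟩, the Hadamard-basis coefficients are ⟨+|ψ⟩ = (α + β)/√2 and ⟨−|ψ⟩ = (α − β)/√2.
Here α = -0.2423, β = 0.9702: (α + β)/√2 = 0.5147, (α − β)/√2 = -0.8574.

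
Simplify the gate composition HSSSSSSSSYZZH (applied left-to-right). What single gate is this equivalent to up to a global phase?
Y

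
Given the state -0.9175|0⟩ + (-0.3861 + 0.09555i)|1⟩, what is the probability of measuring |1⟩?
0.1582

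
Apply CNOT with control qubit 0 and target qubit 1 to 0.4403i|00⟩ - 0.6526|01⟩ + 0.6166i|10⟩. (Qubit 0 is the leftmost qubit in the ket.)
0.4403i|00⟩ - 0.6526|01⟩ + 0.6166i|11⟩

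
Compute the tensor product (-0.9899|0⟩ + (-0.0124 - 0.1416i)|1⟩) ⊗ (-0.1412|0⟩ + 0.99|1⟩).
0.1398|00⟩ - 0.98|01⟩ + (0.001751 + 0.01999i)|10⟩ + (-0.01228 - 0.1402i)|11⟩

amp(|b₁b₂…⟩) = product of the factor amplitudes for bits b₁, b₂, …; only kets whose every factor amplitude is nonzero survive.
|00⟩: (-0.9899)(-0.1412) = 0.1398
|01⟩: (-0.9899)(0.99) = -0.98
|10⟩: (-0.0124 - 0.1416i)(-0.1412) = (0.001751 + 0.01999i)
|11⟩: (-0.0124 - 0.1416i)(0.99) = (-0.01228 - 0.1402i)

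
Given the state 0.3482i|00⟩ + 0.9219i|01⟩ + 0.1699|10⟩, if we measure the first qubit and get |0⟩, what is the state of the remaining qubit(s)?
0.3533i|0⟩ + 0.9355i|1⟩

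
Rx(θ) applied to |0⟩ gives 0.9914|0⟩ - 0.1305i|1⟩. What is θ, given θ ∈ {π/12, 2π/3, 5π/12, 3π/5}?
π/12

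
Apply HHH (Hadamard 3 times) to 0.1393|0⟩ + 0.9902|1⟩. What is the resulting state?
0.7987|0⟩ - 0.6017|1⟩

H² = I, so H^3 = H: a single Hadamard. With (a, b) = (0.1393, 0.9902), H gives ((a + b)/√2, (a − b)/√2) = (0.7987, -0.6017).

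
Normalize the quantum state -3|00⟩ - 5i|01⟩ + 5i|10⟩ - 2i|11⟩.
-1/√7|00⟩ - 0.6299i|01⟩ + 0.6299i|10⟩ - 0.252i|11⟩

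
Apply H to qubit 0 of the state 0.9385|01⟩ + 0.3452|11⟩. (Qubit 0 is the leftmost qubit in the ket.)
0.9077|01⟩ + 0.4195|11⟩

H on qubit 0 mixes each pair of kets that differ only in qubit 0: amplitudes (a, b) of (|…0…⟩, |…1…⟩) become ((a + b)/√2, (a − b)/√2). Kets absent from the input have amplitude 0.
(|01⟩, |11⟩): (a, b) = (0.9385, 0.3452) → (0.9077, 0.4195)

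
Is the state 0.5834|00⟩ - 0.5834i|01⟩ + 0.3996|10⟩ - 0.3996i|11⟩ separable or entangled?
Separable

Writing the state as a|00⟩ + b|01⟩ + c|10⟩ + d|11⟩, it is a product state iff ad − bc = 0.
Here (a, b, c, d) = (0.5834, -0.5834i, 0.3996, -0.3996i): ad − bc = (0.5834)(-0.3996i) − (-0.5834i)(0.3996) = 0, so the state is separable.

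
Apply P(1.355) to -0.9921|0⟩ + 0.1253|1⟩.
-0.9921|0⟩ + (0.02683 + 0.1224i)|1⟩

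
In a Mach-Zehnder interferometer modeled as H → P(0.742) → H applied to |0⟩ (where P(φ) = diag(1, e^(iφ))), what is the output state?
(0.8686 + 0.3379i)|0⟩ + (0.1314 - 0.3379i)|1⟩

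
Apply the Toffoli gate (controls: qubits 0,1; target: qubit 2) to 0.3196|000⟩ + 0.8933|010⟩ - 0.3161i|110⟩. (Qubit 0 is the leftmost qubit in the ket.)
0.3196|000⟩ + 0.8933|010⟩ - 0.3161i|111⟩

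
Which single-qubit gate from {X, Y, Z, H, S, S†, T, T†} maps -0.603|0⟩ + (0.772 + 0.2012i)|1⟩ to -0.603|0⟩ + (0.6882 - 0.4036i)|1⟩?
T†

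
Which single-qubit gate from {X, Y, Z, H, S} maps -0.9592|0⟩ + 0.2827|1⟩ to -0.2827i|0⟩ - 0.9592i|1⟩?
Y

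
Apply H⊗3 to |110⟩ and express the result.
1/√8|000⟩ + 1/√8|001⟩ - 1/√8|010⟩ - 1/√8|011⟩ - 1/√8|100⟩ - 1/√8|101⟩ + 1/√8|110⟩ + 1/√8|111⟩

H⊗3 gives amp(|y⟩) = (1/2√2) Σ_x (−1)^(x·y) amp(|x⟩), where x·y is the number of positions in which both x and y have a 1.
|000⟩: (1)/(2√2) = 1/√8
|001⟩: (1)/(2√2) = 1/√8
|010⟩: (-1)/(2√2) = -1/√8
|011⟩: (-1)/(2√2) = -1/√8
|100⟩: (-1)/(2√2) = -1/√8
|101⟩: (-1)/(2√2) = -1/√8
|110⟩: (1)/(2√2) = 1/√8
|111⟩: (1)/(2√2) = 1/√8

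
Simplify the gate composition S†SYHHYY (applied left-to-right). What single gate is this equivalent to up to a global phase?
Y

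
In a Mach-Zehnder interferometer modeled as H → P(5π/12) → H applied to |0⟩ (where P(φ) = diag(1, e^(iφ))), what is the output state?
(0.6294 + 0.483i)|0⟩ + (0.3706 - 0.483i)|1⟩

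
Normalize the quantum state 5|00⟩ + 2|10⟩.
0.9285|00⟩ + 0.3714|10⟩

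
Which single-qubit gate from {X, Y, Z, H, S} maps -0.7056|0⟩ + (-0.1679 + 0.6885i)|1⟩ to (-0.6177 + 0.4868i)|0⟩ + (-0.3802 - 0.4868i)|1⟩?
H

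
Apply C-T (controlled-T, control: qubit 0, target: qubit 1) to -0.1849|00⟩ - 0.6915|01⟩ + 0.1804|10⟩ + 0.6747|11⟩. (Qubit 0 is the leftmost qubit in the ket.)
-0.1849|00⟩ - 0.6915|01⟩ + 0.1804|10⟩ + (0.4771 + 0.4771i)|11⟩

C-T leaves the control-|0⟩ kets |00⟩, |01⟩ unchanged and applies T to qubit 1 on the control-|1⟩ pair (|10⟩, |11⟩).
T = [[1, 0], [0, (1/√2 + (1/√2)i)]].
With a = amp(|10⟩) = 0.1804 and b = amp(|11⟩) = 0.6747:
new amp(|10⟩) = (1)·a = 0.1804
new amp(|11⟩) = (1/√2 + (1/√2)i)·b = (0.4771 + 0.4771i)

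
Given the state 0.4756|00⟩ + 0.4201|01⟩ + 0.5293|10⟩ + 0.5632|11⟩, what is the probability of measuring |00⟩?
0.2262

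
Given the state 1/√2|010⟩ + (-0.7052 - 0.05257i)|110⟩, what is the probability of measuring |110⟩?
0.5001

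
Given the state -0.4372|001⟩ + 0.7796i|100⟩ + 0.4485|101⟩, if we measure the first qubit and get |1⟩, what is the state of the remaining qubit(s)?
0.8668i|00⟩ + 0.4987|01⟩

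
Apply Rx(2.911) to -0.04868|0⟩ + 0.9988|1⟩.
(-0.0056 - 0.9922i)|0⟩ + (0.1149 + 0.04836i)|1⟩

Rx(2.911) = [[cos(θ/2), −i·sin(θ/2)], [−i·sin(θ/2), cos(θ/2)]]; θ = 2.911, cos(θ/2) ≈ 0.115041, sin(θ/2) ≈ 0.993361.
With a = amp(|0⟩) = -0.04868 and b = amp(|1⟩) = 0.9988:
new amp(|0⟩) = (0.115041)·a + (-0.993361i)·b = (-0.0056 - 0.9922i)
new amp(|1⟩) = (-0.993361i)·a + (0.115041)·b = (0.1149 + 0.04836i)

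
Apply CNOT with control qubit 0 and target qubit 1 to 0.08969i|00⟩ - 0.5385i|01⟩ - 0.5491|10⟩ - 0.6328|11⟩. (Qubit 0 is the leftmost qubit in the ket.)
0.08969i|00⟩ - 0.5385i|01⟩ - 0.6328|10⟩ - 0.5491|11⟩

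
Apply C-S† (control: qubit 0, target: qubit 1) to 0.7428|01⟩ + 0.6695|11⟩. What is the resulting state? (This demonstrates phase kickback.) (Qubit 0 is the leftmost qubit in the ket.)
0.7428|01⟩ - 0.6695i|11⟩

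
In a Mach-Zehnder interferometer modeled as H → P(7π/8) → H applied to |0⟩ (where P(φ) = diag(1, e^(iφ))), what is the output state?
(0.03806 + 0.1913i)|0⟩ + (0.9619 - 0.1913i)|1⟩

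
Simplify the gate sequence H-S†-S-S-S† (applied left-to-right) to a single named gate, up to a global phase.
H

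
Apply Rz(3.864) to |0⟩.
(-0.3534 - 0.9355i)|0⟩

Rz(3.864) = [[e^(−iθ/2), 0], [0, e^(iθ/2)]] with e^(±iθ/2) = cos(θ/2) ± i·sin(θ/2); θ = 3.864, cos(θ/2) ≈ -0.3534, sin(θ/2) ≈ 0.935472.
With a = amp(|0⟩) = 1 and b = amp(|1⟩) = 0:
new amp(|0⟩) = (-0.3534 - 0.935472i)·a = (-0.3534 - 0.9355i)
new amp(|1⟩) = (-0.3534 + 0.935472i)·b = 0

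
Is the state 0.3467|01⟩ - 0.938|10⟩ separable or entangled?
Entangled

Writing the state as a|00⟩ + b|01⟩ + c|10⟩ + d|11⟩, it is a product state iff ad − bc = 0.
Here (a, b, c, d) = (0, 0.3467, -0.938, 0): ad − bc = (0)(0) − (0.3467)(-0.938) = 0.3252 ≠ 0, so the state is entangled.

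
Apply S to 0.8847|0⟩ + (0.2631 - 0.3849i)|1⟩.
0.8847|0⟩ + (0.3849 + 0.2631i)|1⟩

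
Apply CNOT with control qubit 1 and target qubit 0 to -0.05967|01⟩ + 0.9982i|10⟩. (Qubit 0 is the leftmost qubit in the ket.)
0.9982i|10⟩ - 0.05967|11⟩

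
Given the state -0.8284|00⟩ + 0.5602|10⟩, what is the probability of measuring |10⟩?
0.3138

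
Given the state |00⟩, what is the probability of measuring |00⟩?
1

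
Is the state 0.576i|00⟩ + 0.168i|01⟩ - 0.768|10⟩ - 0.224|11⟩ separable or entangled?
Separable

Writing the state as a|00⟩ + b|01⟩ + c|10⟩ + d|11⟩, it is a product state iff ad − bc = 0.
Here (a, b, c, d) = (0.576i, 0.168i, -0.768, -0.224): ad − bc = (0.576i)(-0.224) − (0.168i)(-0.768) = 0, so the state is separable.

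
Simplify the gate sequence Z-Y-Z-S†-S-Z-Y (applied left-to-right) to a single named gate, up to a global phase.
Z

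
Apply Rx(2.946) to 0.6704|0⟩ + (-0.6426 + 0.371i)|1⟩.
(0.4347 + 0.6395i)|0⟩ + (-0.06274 - 0.631i)|1⟩

Rx(2.946) = [[cos(θ/2), −i·sin(θ/2)], [−i·sin(θ/2), cos(θ/2)]]; θ = 2.946, cos(θ/2) ≈ 0.0976405, sin(θ/2) ≈ 0.995222.
With a = amp(|0⟩) = 0.6704 and b = amp(|1⟩) = (-0.6426 + 0.371i):
new amp(|0⟩) = (0.0976405)·a + (-0.995222i)·b = (0.4347 + 0.6395i)
new amp(|1⟩) = (-0.995222i)·a + (0.0976405)·b = (-0.06274 - 0.631i)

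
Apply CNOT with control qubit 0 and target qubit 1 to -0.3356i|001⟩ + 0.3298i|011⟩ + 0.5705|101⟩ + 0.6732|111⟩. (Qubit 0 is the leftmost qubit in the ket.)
-0.3356i|001⟩ + 0.3298i|011⟩ + 0.6732|101⟩ + 0.5705|111⟩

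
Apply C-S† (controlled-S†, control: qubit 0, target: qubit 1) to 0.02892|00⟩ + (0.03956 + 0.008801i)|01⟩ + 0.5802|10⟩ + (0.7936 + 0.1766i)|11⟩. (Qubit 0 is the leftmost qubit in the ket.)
0.02892|00⟩ + (0.03956 + 0.008801i)|01⟩ + 0.5802|10⟩ + (0.1766 - 0.7936i)|11⟩

C-S† leaves the control-|0⟩ kets |00⟩, |01⟩ unchanged and applies S† to qubit 1 on the control-|1⟩ pair (|10⟩, |11⟩).
S† = [[1, 0], [0, -i]].
With a = amp(|10⟩) = 0.5802 and b = amp(|11⟩) = (0.7936 + 0.1766i):
new amp(|10⟩) = (1)·a = 0.5802
new amp(|11⟩) = (-i)·b = (0.1766 - 0.7936i)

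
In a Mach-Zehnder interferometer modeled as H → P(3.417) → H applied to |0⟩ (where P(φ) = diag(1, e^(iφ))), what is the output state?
(0.01884 - 0.136i)|0⟩ + (0.9812 + 0.136i)|1⟩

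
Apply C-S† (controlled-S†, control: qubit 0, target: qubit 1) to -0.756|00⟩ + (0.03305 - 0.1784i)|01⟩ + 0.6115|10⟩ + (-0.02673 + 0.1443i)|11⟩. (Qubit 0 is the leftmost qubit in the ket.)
-0.756|00⟩ + (0.03305 - 0.1784i)|01⟩ + 0.6115|10⟩ + (0.1443 + 0.02673i)|11⟩

C-S† leaves the control-|0⟩ kets |00⟩, |01⟩ unchanged and applies S† to qubit 1 on the control-|1⟩ pair (|10⟩, |11⟩).
S† = [[1, 0], [0, -i]].
With a = amp(|10⟩) = 0.6115 and b = amp(|11⟩) = (-0.02673 + 0.1443i):
new amp(|10⟩) = (1)·a = 0.6115
new amp(|11⟩) = (-i)·b = (0.1443 + 0.02673i)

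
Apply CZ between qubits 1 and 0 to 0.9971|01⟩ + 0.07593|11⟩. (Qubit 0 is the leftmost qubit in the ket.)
0.9971|01⟩ - 0.07593|11⟩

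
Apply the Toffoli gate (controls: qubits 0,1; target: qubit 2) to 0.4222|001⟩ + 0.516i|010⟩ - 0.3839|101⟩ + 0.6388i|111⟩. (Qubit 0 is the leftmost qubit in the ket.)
0.4222|001⟩ + 0.516i|010⟩ - 0.3839|101⟩ + 0.6388i|110⟩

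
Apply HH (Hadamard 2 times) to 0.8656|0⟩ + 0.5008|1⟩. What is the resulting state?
0.8656|0⟩ + 0.5008|1⟩

H² = I, so an even number of Hadamards cancels: H^2 = I and the state is unchanged.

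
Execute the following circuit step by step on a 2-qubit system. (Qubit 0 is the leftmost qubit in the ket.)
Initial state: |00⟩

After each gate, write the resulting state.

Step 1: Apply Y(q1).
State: i|01⟩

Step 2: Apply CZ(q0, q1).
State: i|01⟩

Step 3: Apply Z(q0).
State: i|01⟩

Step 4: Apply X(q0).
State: i|11⟩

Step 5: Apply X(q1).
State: i|10⟩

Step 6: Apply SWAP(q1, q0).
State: i|01⟩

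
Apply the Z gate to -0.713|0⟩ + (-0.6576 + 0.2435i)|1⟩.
-0.713|0⟩ + (0.6576 - 0.2435i)|1⟩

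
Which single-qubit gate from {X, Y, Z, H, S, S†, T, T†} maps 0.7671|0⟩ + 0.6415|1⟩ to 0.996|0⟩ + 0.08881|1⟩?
H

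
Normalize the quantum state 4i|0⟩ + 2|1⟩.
0.8944i|0⟩ + 1/√5|1⟩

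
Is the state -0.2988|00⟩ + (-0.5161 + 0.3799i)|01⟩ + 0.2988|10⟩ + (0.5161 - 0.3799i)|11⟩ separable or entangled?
Separable

Writing the state as a|00⟩ + b|01⟩ + c|10⟩ + d|11⟩, it is a product state iff ad − bc = 0.
Here (a, b, c, d) = (-0.2988, (-0.5161 + 0.3799i), 0.2988, (0.5161 - 0.3799i)): ad − bc = (-0.2988)(0.5161 - 0.3799i) − (-0.5161 + 0.3799i)(0.2988) = 0, so the state is separable.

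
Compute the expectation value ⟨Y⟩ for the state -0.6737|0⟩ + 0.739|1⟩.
0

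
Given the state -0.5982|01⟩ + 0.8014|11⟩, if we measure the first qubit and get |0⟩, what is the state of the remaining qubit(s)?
-|1⟩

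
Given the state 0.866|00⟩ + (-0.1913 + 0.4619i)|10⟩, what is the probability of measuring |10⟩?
0.2499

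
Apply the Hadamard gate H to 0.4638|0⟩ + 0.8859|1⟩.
0.9544|0⟩ - 0.2985|1⟩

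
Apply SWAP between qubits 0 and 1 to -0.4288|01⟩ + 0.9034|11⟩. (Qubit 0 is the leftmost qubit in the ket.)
-0.4288|10⟩ + 0.9034|11⟩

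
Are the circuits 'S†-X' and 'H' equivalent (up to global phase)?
No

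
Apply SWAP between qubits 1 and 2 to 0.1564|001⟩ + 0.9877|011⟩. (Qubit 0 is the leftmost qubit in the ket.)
0.1564|010⟩ + 0.9877|011⟩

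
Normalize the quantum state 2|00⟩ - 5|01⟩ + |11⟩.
0.3651|00⟩ - 0.9129|01⟩ + 0.1826|11⟩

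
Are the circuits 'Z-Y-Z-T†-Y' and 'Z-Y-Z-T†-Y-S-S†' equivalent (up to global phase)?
Yes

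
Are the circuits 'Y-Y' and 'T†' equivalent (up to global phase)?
No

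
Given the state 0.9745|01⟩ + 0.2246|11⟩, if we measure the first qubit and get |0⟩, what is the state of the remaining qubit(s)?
|1⟩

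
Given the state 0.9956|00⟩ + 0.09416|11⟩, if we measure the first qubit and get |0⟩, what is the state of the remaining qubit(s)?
|0⟩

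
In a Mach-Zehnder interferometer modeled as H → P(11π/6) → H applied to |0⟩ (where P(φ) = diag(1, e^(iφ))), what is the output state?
(0.933 - 0.25i)|0⟩ + (0.06699 + 0.25i)|1⟩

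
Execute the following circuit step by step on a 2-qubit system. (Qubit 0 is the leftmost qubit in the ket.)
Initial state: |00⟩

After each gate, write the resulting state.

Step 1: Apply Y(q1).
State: i|01⟩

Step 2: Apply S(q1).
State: -|01⟩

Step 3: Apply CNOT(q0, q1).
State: -|01⟩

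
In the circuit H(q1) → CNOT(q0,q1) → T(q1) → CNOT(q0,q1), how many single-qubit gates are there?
2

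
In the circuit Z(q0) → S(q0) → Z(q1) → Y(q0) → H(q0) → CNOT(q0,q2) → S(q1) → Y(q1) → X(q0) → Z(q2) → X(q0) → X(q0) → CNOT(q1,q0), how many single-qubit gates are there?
11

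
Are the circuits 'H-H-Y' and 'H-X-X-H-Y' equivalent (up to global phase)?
Yes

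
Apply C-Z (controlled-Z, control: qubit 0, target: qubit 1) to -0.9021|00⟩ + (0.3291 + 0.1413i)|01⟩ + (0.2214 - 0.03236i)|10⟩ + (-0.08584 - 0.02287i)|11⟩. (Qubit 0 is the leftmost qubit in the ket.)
-0.9021|00⟩ + (0.3291 + 0.1413i)|01⟩ + (0.2214 - 0.03236i)|10⟩ + (0.08584 + 0.02287i)|11⟩

C-Z leaves the control-|0⟩ kets |00⟩, |01⟩ unchanged and applies Z to qubit 1 on the control-|1⟩ pair (|10⟩, |11⟩).
Z = [[1, 0], [0, -1]].
With a = amp(|10⟩) = (0.2214 - 0.03236i) and b = amp(|11⟩) = (-0.08584 - 0.02287i):
new amp(|10⟩) = (1)·a = (0.2214 - 0.03236i)
new amp(|11⟩) = (-1)·b = (0.08584 + 0.02287i)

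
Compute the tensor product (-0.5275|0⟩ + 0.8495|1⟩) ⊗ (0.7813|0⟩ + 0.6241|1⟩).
-0.4121|00⟩ - 0.3292|01⟩ + 0.6637|10⟩ + 0.5302|11⟩

amp(|b₁b₂…⟩) = product of the factor amplitudes for bits b₁, b₂, …; only kets whose every factor amplitude is nonzero survive.
|00⟩: (-0.5275)(0.7813) = -0.4121
|01⟩: (-0.5275)(0.6241) = -0.3292
|10⟩: (0.8495)(0.7813) = 0.6637
|11⟩: (0.8495)(0.6241) = 0.5302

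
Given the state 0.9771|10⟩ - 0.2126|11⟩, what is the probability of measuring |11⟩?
0.0452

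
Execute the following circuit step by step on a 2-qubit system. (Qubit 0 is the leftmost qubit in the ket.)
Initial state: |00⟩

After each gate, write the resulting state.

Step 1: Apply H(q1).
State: 1/√2|00⟩ + 1/√2|01⟩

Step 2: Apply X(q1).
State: 1/√2|00⟩ + 1/√2|01⟩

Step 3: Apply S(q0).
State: 1/√2|00⟩ + 1/√2|01⟩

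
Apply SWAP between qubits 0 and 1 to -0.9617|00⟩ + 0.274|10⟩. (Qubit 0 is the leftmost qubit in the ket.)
-0.9617|00⟩ + 0.274|01⟩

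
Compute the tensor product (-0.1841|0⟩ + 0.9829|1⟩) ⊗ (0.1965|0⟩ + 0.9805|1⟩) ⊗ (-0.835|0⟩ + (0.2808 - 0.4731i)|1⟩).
0.03021|000⟩ + (-0.01016 + 0.01711i)|001⟩ + 0.1507|010⟩ + (-0.05069 + 0.0854i)|011⟩ - 0.1613|100⟩ + (0.05423 - 0.09137i)|101⟩ - 0.8047|110⟩ + (0.2706 - 0.4559i)|111⟩

amp(|b₁b₂…⟩) = product of the factor amplitudes for bits b₁, b₂, …; only kets whose every factor amplitude is nonzero survive.
|000⟩: (-0.1841)(0.1965)(-0.835) = 0.03021
|001⟩: (-0.1841)(0.1965)(0.2808 - 0.4731i) = (-0.01016 + 0.01711i)
|010⟩: (-0.1841)(0.9805)(-0.835) = 0.1507
|011⟩: (-0.1841)(0.9805)(0.2808 - 0.4731i) = (-0.05069 + 0.0854i)
|100⟩: (0.9829)(0.1965)(-0.835) = -0.1613
|101⟩: (0.9829)(0.1965)(0.2808 - 0.4731i) = (0.05423 - 0.09137i)
|110⟩: (0.9829)(0.9805)(-0.835) = -0.8047
|111⟩: (0.9829)(0.9805)(0.2808 - 0.4731i) = (0.2706 - 0.4559i)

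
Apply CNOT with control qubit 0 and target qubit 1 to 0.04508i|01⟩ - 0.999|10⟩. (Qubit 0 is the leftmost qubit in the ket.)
0.04508i|01⟩ - 0.999|11⟩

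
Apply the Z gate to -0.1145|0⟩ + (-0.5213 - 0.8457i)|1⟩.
-0.1145|0⟩ + (0.5213 + 0.8457i)|1⟩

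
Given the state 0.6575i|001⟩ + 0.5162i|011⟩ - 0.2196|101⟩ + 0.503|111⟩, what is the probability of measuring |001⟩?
0.4323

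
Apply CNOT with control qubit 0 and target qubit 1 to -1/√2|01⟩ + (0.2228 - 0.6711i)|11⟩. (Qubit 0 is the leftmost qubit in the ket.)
-1/√2|01⟩ + (0.2228 - 0.6711i)|10⟩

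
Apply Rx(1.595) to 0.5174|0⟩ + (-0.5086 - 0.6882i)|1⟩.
(-0.1311 + 0.364i)|0⟩ + (-0.3553 - 0.851i)|1⟩

Rx(1.595) = [[cos(θ/2), −i·sin(θ/2)], [−i·sin(θ/2), cos(θ/2)]]; θ = 1.595, cos(θ/2) ≈ 0.698498, sin(θ/2) ≈ 0.715612.
With a = amp(|0⟩) = 0.5174 and b = amp(|1⟩) = (-0.5086 - 0.6882i):
new amp(|0⟩) = (0.698498)·a + (-0.715612i)·b = (-0.1311 + 0.364i)
new amp(|1⟩) = (-0.715612i)·a + (0.698498)·b = (-0.3553 - 0.851i)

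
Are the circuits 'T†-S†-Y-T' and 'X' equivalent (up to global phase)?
Yes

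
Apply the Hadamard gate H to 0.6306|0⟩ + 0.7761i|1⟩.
(0.4459 + 0.5488i)|0⟩ + (0.4459 - 0.5488i)|1⟩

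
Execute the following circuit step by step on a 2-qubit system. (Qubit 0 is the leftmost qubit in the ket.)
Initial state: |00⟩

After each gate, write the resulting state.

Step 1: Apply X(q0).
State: |10⟩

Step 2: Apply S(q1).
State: |10⟩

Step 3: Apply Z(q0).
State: -|10⟩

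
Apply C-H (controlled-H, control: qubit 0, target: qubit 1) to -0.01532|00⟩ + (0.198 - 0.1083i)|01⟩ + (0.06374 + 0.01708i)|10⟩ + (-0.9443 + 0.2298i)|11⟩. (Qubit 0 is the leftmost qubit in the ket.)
-0.01532|00⟩ + (0.198 - 0.1083i)|01⟩ + (-0.6226 + 0.1746i)|10⟩ + (0.7128 - 0.1504i)|11⟩

C-H leaves the control-|0⟩ kets |00⟩, |01⟩ unchanged and applies H to qubit 1 on the control-|1⟩ pair (|10⟩, |11⟩).
H = [[1/√2, 1/√2], [1/√2, -1/√2]].
With a = amp(|10⟩) = (0.06374 + 0.01708i) and b = amp(|11⟩) = (-0.9443 + 0.2298i):
new amp(|10⟩) = (1/√2)·a + (1/√2)·b = (-0.6226 + 0.1746i)
new amp(|11⟩) = (1/√2)·a + (-1/√2)·b = (0.7128 - 0.1504i)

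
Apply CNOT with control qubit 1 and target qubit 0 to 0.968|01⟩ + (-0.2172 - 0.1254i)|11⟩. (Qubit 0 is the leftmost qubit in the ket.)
(-0.2172 - 0.1254i)|01⟩ + 0.968|11⟩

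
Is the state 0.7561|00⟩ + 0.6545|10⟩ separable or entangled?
Separable

Writing the state as a|00⟩ + b|01⟩ + c|10⟩ + d|11⟩, it is a product state iff ad − bc = 0.
Here (a, b, c, d) = (0.7561, 0, 0.6545, 0): ad − bc = (0.7561)(0) − (0)(0.6545) = 0, so the state is separable.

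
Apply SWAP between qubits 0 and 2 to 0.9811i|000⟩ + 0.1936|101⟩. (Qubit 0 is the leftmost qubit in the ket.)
0.9811i|000⟩ + 0.1936|101⟩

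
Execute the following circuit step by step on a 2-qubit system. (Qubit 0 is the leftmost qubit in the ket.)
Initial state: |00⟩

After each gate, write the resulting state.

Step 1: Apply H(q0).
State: 1/√2|00⟩ + 1/√2|10⟩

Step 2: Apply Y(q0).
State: -(1/√2)i|00⟩ + (1/√2)i|10⟩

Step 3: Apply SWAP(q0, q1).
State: -(1/√2)i|00⟩ + (1/√2)i|01⟩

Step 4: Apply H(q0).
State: -(1/2)i|00⟩ + (1/2)i|01⟩ - (1/2)i|10⟩ + (1/2)i|11⟩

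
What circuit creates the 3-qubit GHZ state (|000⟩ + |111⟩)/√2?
H(q0) → CNOT(q0,q1) → CNOT(q0,q2)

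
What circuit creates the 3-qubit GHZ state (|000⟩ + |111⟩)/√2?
H(q0) → CNOT(q0,q1) → CNOT(q0,q2)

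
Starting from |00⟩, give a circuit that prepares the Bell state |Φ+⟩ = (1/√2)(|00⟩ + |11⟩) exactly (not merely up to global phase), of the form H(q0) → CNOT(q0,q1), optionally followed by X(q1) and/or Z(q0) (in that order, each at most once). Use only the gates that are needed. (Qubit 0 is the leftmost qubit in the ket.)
H(q0) → CNOT(q0,q1)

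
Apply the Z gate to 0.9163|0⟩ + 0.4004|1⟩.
0.9163|0⟩ - 0.4004|1⟩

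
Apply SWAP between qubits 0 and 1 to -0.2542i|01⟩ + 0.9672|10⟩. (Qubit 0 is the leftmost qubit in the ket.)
0.9672|01⟩ - 0.2542i|10⟩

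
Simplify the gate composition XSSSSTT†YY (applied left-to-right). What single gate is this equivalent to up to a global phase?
X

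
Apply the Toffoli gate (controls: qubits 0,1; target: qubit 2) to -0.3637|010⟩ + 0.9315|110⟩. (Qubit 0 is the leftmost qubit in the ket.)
-0.3637|010⟩ + 0.9315|111⟩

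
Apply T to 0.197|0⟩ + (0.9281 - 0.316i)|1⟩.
0.197|0⟩ + (0.8797 + 0.4328i)|1⟩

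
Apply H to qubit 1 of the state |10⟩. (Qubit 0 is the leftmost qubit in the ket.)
1/√2|10⟩ + 1/√2|11⟩

H on qubit 1 mixes each pair of kets that differ only in qubit 1: amplitudes (a, b) of (|…0…⟩, |…1…⟩) become ((a + b)/√2, (a − b)/√2). Kets absent from the input have amplitude 0.
(|10⟩, |11⟩): (a, b) = (1, 0) → (1/√2, 1/√2)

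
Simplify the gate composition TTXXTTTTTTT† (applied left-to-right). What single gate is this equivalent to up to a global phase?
T†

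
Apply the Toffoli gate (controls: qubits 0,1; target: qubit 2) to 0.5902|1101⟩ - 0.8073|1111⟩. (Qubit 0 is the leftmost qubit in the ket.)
-0.8073|1101⟩ + 0.5902|1111⟩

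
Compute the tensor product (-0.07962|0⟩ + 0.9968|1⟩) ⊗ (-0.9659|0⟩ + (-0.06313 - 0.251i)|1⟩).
0.0769|00⟩ + (0.005026 + 0.01998i)|01⟩ - 0.9628|10⟩ + (-0.06293 - 0.2502i)|11⟩

amp(|b₁b₂…⟩) = product of the factor amplitudes for bits b₁, b₂, …; only kets whose every factor amplitude is nonzero survive.
|00⟩: (-0.07962)(-0.9659) = 0.0769
|01⟩: (-0.07962)(-0.06313 - 0.251i) = (0.005026 + 0.01998i)
|10⟩: (0.9968)(-0.9659) = -0.9628
|11⟩: (0.9968)(-0.06313 - 0.251i) = (-0.06293 - 0.2502i)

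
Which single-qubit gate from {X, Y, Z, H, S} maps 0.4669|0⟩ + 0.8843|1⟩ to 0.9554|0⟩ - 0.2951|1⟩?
H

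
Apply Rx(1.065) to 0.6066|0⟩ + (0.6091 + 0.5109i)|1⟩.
(0.782 - 0.3092i)|0⟩ + (0.5248 + 0.1322i)|1⟩

Rx(1.065) = [[cos(θ/2), −i·sin(θ/2)], [−i·sin(θ/2), cos(θ/2)]]; θ = 1.065, cos(θ/2) ≈ 0.861541, sin(θ/2) ≈ 0.507689.
With a = amp(|0⟩) = 0.6066 and b = amp(|1⟩) = (0.6091 + 0.5109i):
new amp(|0⟩) = (0.861541)·a + (-0.507689i)·b = (0.782 - 0.3092i)
new amp(|1⟩) = (-0.507689i)·a + (0.861541)·b = (0.5248 + 0.1322i)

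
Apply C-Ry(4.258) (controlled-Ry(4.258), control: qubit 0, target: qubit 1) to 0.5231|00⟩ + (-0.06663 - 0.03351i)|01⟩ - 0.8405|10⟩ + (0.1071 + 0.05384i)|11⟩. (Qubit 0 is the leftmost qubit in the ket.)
0.5231|00⟩ + (-0.06663 - 0.03351i)|01⟩ + (0.3543 - 0.04567i)|10⟩ + (-0.7696 - 0.02852i)|11⟩

C-Ry(4.258) leaves the control-|0⟩ kets |00⟩, |01⟩ unchanged and applies Ry(4.258) to qubit 1 on the control-|1⟩ pair (|10⟩, |11⟩).
Ry(4.258) = [[cos(θ/2), −sin(θ/2)], [sin(θ/2), cos(θ/2)]]; θ = 4.258, cos(θ/2) ≈ -0.529663, sin(θ/2) ≈ 0.848208.
With a = amp(|10⟩) = -0.8405 and b = amp(|11⟩) = (0.1071 + 0.05384i):
new amp(|10⟩) = (-0.529663)·a + (-0.848208)·b = (0.3543 - 0.04567i)
new amp(|11⟩) = (0.848208)·a + (-0.529663)·b = (-0.7696 - 0.02852i)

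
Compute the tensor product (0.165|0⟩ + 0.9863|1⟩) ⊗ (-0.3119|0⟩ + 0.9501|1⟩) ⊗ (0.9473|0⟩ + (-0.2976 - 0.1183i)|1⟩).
-0.04875|000⟩ + (0.01532 + 0.006088i)|001⟩ + 0.1485|010⟩ + (-0.04665 - 0.01855i)|011⟩ - 0.2914|100⟩ + (0.09155 + 0.03639i)|101⟩ + 0.8877|110⟩ + (-0.2789 - 0.1109i)|111⟩

amp(|b₁b₂…⟩) = product of the factor amplitudes for bits b₁, b₂, …; only kets whose every factor amplitude is nonzero survive.
|000⟩: (0.165)(-0.3119)(0.9473) = -0.04875
|001⟩: (0.165)(-0.3119)(-0.2976 - 0.1183i) = (0.01532 + 0.006088i)
|010⟩: (0.165)(0.9501)(0.9473) = 0.1485
|011⟩: (0.165)(0.9501)(-0.2976 - 0.1183i) = (-0.04665 - 0.01855i)
|100⟩: (0.9863)(-0.3119)(0.9473) = -0.2914
|101⟩: (0.9863)(-0.3119)(-0.2976 - 0.1183i) = (0.09155 + 0.03639i)
|110⟩: (0.9863)(0.9501)(0.9473) = 0.8877
|111⟩: (0.9863)(0.9501)(-0.2976 - 0.1183i) = (-0.2789 - 0.1109i)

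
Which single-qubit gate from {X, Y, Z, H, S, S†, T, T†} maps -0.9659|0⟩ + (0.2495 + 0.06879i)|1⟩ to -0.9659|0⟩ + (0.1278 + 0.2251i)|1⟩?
T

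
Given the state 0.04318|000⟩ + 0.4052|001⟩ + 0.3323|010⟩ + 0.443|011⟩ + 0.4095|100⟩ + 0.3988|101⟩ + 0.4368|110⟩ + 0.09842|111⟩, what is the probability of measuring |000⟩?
0.001865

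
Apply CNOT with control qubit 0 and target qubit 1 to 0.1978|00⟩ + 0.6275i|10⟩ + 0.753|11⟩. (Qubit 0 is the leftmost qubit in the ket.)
0.1978|00⟩ + 0.753|10⟩ + 0.6275i|11⟩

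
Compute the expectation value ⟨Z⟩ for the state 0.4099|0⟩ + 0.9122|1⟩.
-0.6641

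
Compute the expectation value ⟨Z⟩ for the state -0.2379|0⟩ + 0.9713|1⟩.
-0.8868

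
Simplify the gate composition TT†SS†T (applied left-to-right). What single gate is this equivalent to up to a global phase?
T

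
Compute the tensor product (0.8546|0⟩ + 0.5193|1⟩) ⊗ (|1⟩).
0.8546|01⟩ + 0.5193|11⟩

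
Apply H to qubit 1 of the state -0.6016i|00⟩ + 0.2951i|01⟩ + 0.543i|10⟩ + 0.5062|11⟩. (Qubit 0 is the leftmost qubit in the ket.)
-0.2167i|00⟩ - 0.6341i|01⟩ + (0.3579 + 0.384i)|10⟩ + (-0.3579 + 0.384i)|11⟩

H on qubit 1 mixes each pair of kets that differ only in qubit 1: amplitudes (a, b) of (|…0…⟩, |…1…⟩) become ((a + b)/√2, (a − b)/√2). Kets absent from the input have amplitude 0.
(|00⟩, |01⟩): (a, b) = (-0.6016i, 0.2951i) → (-0.2167i, -0.6341i)
(|10⟩, |11⟩): (a, b) = (0.543i, 0.5062) → ((0.3579 + 0.384i), (-0.3579 + 0.384i))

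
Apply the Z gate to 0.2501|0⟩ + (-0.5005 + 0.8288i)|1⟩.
0.2501|0⟩ + (0.5005 - 0.8288i)|1⟩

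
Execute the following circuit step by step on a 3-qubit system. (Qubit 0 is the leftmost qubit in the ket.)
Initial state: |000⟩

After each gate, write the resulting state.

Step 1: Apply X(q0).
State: |100⟩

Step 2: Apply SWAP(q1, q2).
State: |100⟩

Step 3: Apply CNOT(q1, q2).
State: |100⟩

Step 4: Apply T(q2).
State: |100⟩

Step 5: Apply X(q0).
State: |000⟩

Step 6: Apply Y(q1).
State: i|010⟩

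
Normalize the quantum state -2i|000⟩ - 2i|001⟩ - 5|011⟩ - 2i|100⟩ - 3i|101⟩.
-0.2949i|000⟩ - 0.2949i|001⟩ - 0.7372|011⟩ - 0.2949i|100⟩ - 0.4423i|101⟩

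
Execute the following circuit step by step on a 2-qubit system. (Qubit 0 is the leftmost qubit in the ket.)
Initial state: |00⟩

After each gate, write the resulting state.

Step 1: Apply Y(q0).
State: i|10⟩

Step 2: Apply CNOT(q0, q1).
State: i|11⟩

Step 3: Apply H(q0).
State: (1/√2)i|01⟩ - (1/√2)i|11⟩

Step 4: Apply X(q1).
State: (1/√2)i|00⟩ - (1/√2)i|10⟩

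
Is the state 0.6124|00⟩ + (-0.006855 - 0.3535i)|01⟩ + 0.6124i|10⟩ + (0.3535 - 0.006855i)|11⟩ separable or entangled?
Separable

Writing the state as a|00⟩ + b|01⟩ + c|10⟩ + d|11⟩, it is a product state iff ad − bc = 0.
Here (a, b, c, d) = (0.6124, (-0.006855 - 0.3535i), 0.6124i, (0.3535 - 0.006855i)): ad − bc = (0.6124)(0.3535 - 0.006855i) − (-0.006855 - 0.3535i)(0.6124i) = 0, so the state is separable.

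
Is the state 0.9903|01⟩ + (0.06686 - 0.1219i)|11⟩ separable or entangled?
Separable

Writing the state as a|00⟩ + b|01⟩ + c|10⟩ + d|11⟩, it is a product state iff ad − bc = 0.
Here (a, b, c, d) = (0, 0.9903, 0, (0.06686 - 0.1219i)): ad − bc = (0)(0.06686 - 0.1219i) − (0.9903)(0) = 0, so the state is separable.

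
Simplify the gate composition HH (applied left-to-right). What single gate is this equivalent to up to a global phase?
I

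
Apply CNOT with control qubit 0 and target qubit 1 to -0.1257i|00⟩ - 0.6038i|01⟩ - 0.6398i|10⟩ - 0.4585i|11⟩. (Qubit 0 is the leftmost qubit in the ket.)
-0.1257i|00⟩ - 0.6038i|01⟩ - 0.4585i|10⟩ - 0.6398i|11⟩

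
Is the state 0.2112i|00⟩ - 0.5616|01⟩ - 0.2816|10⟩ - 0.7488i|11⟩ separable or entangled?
Separable

Writing the state as a|00⟩ + b|01⟩ + c|10⟩ + d|11⟩, it is a product state iff ad − bc = 0.
Here (a, b, c, d) = (0.2112i, -0.5616, -0.2816, -0.7488i): ad − bc = (0.2112i)(-0.7488i) − (-0.5616)(-0.2816) = 0, so the state is separable.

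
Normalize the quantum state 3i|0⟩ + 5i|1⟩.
0.5145i|0⟩ + 0.8575i|1⟩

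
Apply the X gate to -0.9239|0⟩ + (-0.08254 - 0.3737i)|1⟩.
(-0.08254 - 0.3737i)|0⟩ - 0.9239|1⟩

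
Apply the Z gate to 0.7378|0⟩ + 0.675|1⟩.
0.7378|0⟩ - 0.675|1⟩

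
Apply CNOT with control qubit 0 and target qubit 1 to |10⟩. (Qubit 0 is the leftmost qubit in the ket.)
|11⟩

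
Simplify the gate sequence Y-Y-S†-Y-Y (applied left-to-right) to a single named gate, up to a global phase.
S†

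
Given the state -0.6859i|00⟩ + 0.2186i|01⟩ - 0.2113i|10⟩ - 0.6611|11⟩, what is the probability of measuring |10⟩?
0.04465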